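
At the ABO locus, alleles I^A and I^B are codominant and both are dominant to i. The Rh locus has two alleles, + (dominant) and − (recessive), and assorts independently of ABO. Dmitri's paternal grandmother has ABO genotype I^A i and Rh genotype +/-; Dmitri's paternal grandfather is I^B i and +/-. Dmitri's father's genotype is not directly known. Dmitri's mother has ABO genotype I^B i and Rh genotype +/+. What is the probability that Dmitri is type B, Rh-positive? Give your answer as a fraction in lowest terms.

Dmitri's father's ABO genotype from I^A i × I^B i: 1/4 I^A I^B, 1/4 I^A i, 1/4 I^B i, 1/4 i i.
Crossing each possibility with the mother I^B i and summing P(type B): 1/4·1/2 + 1/4·1/4 + 1/4·3/4 + 1/4·1/2 = 1/2.
Similarly for Rh via the father's Rh distribution: P(Rh+) = 1.
Independent loci: 1/2 × 1 = 1/2.

1/2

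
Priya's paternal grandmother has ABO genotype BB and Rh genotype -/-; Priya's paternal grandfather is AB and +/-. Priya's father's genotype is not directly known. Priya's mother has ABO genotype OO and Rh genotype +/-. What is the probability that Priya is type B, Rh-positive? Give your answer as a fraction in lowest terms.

Priya's father's ABO genotype from BB × AB: 1/2 AB, 1/2 BB.
Crossing each possibility with the mother OO and summing P(type B): 1/2·1/2 + 1/2·1 = 3/4.
Similarly for Rh via the father's Rh distribution: P(Rh+) = 5/8.
Independent loci: 3/4 × 5/8 = 15/32.

15/32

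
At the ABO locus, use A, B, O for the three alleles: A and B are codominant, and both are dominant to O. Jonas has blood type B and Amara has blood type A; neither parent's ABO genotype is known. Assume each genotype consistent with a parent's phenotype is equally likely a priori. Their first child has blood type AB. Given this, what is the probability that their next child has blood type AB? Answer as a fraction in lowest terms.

25/36

Possible genotypes: Jonas ∈ {BB, BO}; Amara ∈ {AA, AO}.
Weight each parental genotype pair by prior × P(type-AB child):
  BB × AA: posterior weight 4/9; P(next child type AB) = 1.
  BB × AO: posterior weight 2/9; P(next child type AB) = 1/2.
  BO × AA: posterior weight 2/9; P(next child type AB) = 1/2.
  BO × AO: posterior weight 1/9; P(next child type AB) = 1/4.
Weighted sum = 25/36.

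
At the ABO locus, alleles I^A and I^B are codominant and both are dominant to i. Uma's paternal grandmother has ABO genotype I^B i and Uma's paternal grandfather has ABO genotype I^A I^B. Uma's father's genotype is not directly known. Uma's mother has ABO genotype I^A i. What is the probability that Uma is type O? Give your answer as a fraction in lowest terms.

1/8

Uma's father's ABO genotype from I^B i × I^A I^B: 1/4 I^A I^B, 1/4 I^A i, 1/4 I^B I^B, 1/4 I^B i.
Crossing each possibility with the mother I^A i and summing P(type O): 1/4·0 + 1/4·1/4 + 1/4·0 + 1/4·1/4 = 1/8.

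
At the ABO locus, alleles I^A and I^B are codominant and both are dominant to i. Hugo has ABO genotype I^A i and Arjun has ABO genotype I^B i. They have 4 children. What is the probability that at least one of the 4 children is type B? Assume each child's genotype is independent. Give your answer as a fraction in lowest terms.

175/256

ABO cross I^A i × I^B i → 1/4 O, 1/4 A, 1/4 B, 1/4 AB.
So P(type B) = 1/4 per child.
P(none) = (3/4)^4 = 81/256; P(at least one) = 1 − 81/256 = 175/256.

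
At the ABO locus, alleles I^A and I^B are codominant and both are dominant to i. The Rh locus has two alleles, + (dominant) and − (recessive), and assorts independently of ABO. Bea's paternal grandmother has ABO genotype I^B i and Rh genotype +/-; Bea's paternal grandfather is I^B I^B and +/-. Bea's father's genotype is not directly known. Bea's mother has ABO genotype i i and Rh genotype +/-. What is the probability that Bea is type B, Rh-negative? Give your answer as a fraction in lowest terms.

3/16

Bea's father's ABO genotype from I^B i × I^B I^B: 1/2 I^B I^B, 1/2 I^B i.
Crossing each possibility with the mother i i and summing P(type B): 1/2·1 + 1/2·1/2 = 3/4.
Similarly for Rh via the father's Rh distribution: P(Rh-) = 1/4.
Independent loci: 3/4 × 1/4 = 3/16.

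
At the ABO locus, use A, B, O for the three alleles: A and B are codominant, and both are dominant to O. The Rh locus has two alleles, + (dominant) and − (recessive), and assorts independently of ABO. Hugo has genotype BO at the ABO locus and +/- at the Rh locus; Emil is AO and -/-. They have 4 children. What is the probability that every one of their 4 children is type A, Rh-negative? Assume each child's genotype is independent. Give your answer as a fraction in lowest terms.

ABO cross BO × AO → 1/4 O, 1/4 A, 1/4 B, 1/4 AB.
Rh cross +/- × -/- → 1/2 Rh+, 1/2 Rh-; so P(type A, Rh-negative) = 1/4 × 1/2 = 1/8 per child.
All 4 independent: (1/8)^4 = 1/4096.

1/4096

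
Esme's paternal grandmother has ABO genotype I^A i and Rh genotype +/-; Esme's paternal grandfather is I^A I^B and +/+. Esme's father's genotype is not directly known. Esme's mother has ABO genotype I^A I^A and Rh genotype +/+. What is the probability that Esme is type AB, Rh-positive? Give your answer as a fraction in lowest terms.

Esme's father's ABO genotype from I^A i × I^A I^B: 1/4 I^A I^A, 1/4 I^A I^B, 1/4 I^A i, 1/4 I^B i.
Crossing each possibility with the mother I^A I^A and summing P(type AB): 1/4·0 + 1/4·1/2 + 1/4·0 + 1/4·1/2 = 1/4.
Similarly for Rh via the father's Rh distribution: P(Rh+) = 1.
Independent loci: 1/4 × 1 = 1/4.

1/4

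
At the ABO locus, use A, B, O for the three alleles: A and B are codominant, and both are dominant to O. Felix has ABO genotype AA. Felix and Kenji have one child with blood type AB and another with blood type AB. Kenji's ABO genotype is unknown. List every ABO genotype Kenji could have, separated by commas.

AB, BB, BO

For each candidate genotype of Kenji, check whether crossing it with AA can produce every observed child phenotype.
  AA → possible child types {A} ✗
  AB → possible child types {A, AB} ✓
  AO → possible child types {A} ✗
  BB → possible child types {AB} ✓
  BO → possible child types {A, AB} ✓
  OO → possible child types {A} ✗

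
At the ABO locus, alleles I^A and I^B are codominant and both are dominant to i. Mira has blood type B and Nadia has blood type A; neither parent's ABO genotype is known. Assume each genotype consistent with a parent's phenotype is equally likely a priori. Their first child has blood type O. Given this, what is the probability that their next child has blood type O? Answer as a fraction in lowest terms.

Possible genotypes: Mira ∈ {I^B I^B, I^B i}; Nadia ∈ {I^A I^A, I^A i}.
Weight each parental genotype pair by prior × P(type-O child):
  I^B i × I^A i: posterior weight 1; P(next child type O) = 1/4.
Weighted sum = 1/4.

1/4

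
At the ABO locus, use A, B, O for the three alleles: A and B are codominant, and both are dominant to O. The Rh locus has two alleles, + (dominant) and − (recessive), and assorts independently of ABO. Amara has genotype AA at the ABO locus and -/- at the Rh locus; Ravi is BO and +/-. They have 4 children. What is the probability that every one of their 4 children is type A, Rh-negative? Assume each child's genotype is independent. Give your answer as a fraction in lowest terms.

ABO cross AA × BO → 1/2 A, 1/2 AB.
Rh cross -/- × +/- → 1/2 Rh+, 1/2 Rh-; so P(type A, Rh-negative) = 1/2 × 1/2 = 1/4 per child.
All 4 independent: (1/4)^4 = 1/256.

1/256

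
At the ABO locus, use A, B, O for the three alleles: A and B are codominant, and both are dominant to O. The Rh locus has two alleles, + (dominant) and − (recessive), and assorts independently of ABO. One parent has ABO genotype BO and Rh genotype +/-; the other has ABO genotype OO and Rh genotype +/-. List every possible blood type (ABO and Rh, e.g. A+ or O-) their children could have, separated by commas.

Gametes from BO × OO give offspring ABO genotypes BO, OO, i.e. phenotypes O, B.
Rh cross +/- × +/- → phenotypes Rh+, Rh-.
Combining independently: O+, O-, B+, B-.

O+, O-, B+, B-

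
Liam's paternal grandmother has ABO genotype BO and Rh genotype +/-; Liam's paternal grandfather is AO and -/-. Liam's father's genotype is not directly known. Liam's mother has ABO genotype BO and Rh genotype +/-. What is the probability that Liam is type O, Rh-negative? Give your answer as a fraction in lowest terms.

Liam's father's ABO genotype from BO × AO: 1/4 AB, 1/4 AO, 1/4 BO, 1/4 OO.
Crossing each possibility with the mother BO and summing P(type O): 1/4·0 + 1/4·1/4 + 1/4·1/4 + 1/4·1/2 = 1/4.
Similarly for Rh via the father's Rh distribution: P(Rh-) = 3/8.
Independent loci: 1/4 × 3/8 = 3/32.

3/32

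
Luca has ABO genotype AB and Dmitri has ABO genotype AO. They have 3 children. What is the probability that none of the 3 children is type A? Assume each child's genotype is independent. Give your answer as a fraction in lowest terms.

1/8

ABO cross AB × AO → 1/2 A, 1/4 B, 1/4 AB.
So P(type A) = 1/2 per child.
P(not type A) = 1/2 for one child; (1/2)^3 = 1/8.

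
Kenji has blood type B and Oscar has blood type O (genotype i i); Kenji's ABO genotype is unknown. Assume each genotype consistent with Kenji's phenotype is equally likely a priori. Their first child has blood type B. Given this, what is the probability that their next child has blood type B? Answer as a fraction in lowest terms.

5/6

Possible genotypes: Kenji ∈ {I^B I^B, I^B i}; Oscar ∈ {i i}.
Weight each parental genotype pair by prior × P(type-B child):
  I^B I^B × i i: posterior weight 2/3; P(next child type B) = 1.
  I^B i × i i: posterior weight 1/3; P(next child type B) = 1/2.
Weighted sum = 5/6.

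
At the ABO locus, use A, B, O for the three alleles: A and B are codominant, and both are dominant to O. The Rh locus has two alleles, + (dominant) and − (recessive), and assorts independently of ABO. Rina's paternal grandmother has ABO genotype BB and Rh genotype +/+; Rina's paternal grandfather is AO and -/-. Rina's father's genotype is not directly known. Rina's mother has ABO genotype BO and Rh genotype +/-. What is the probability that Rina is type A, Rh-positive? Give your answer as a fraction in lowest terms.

3/32

Rina's father's ABO genotype from BB × AO: 1/2 AB, 1/2 BO.
Crossing each possibility with the mother BO and summing P(type A): 1/2·1/4 + 1/2·0 = 1/8.
Similarly for Rh via the father's Rh distribution: P(Rh+) = 3/4.
Independent loci: 1/8 × 3/4 = 3/32.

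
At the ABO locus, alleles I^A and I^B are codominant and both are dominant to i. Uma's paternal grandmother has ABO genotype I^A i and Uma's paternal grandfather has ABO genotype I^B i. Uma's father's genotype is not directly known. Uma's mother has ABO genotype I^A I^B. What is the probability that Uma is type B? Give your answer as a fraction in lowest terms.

Uma's father's ABO genotype from I^A i × I^B i: 1/4 I^A I^B, 1/4 I^A i, 1/4 I^B i, 1/4 i i.
Crossing each possibility with the mother I^A I^B and summing P(type B): 1/4·1/4 + 1/4·1/4 + 1/4·1/2 + 1/4·1/2 = 3/8.

3/8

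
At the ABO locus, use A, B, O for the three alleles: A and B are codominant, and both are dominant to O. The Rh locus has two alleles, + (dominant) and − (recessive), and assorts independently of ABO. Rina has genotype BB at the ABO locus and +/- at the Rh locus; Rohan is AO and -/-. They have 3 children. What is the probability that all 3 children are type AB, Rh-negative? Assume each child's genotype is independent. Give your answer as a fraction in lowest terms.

ABO cross BB × AO → 1/2 B, 1/2 AB.
Rh cross +/- × -/- → 1/2 Rh+, 1/2 Rh-; so P(type AB, Rh-negative) = 1/2 × 1/2 = 1/4 per child.
All 3 independent: (1/4)^3 = 1/64.

1/64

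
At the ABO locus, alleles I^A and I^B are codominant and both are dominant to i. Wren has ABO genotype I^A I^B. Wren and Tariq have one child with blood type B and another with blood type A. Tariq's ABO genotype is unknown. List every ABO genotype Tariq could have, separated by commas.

For each candidate genotype of Tariq, check whether crossing it with I^A I^B can produce every observed child phenotype.
  I^A I^A → possible child types {A, AB} ✗
  I^A I^B → possible child types {A, B, AB} ✓
  I^A i → possible child types {A, B, AB} ✓
  I^B I^B → possible child types {B, AB} ✗
  I^B i → possible child types {A, B, AB} ✓
  i i → possible child types {A, B} ✓

I^A I^B, I^A i, I^B i, i i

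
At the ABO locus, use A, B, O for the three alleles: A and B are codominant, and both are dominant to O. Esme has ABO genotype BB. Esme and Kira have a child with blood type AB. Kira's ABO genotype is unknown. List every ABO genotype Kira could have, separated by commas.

For each candidate genotype of Kira, check whether crossing it with BB can produce every observed child phenotype.
  AA → possible child types {AB} ✓
  AB → possible child types {B, AB} ✓
  AO → possible child types {B, AB} ✓
  BB → possible child types {B} ✗
  BO → possible child types {B} ✗
  OO → possible child types {B} ✗

AA, AB, AO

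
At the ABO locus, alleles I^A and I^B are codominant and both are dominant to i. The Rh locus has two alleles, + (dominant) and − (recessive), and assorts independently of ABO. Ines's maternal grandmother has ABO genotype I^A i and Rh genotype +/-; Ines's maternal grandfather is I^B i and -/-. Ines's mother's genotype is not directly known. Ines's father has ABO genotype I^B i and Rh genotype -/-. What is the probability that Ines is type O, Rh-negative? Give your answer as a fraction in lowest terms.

3/16

Ines's mother's ABO genotype from I^A i × I^B i: 1/4 I^A I^B, 1/4 I^A i, 1/4 I^B i, 1/4 i i.
Crossing each possibility with the father I^B i and summing P(type O): 1/4·0 + 1/4·1/4 + 1/4·1/4 + 1/4·1/2 = 1/4.
Similarly for Rh via the mother's Rh distribution: P(Rh-) = 3/4.
Independent loci: 1/4 × 3/4 = 3/16.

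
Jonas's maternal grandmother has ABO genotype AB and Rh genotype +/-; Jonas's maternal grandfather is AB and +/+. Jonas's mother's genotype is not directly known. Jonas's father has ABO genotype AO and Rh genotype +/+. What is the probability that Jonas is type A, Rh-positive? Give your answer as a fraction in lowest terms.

Jonas's mother's ABO genotype from AB × AB: 1/4 AA, 1/2 AB, 1/4 BB.
Crossing each possibility with the father AO and summing P(type A): 1/4·1 + 1/2·1/2 + 1/4·0 = 1/2.
Similarly for Rh via the mother's Rh distribution: P(Rh+) = 1.
Independent loci: 1/2 × 1 = 1/2.

1/2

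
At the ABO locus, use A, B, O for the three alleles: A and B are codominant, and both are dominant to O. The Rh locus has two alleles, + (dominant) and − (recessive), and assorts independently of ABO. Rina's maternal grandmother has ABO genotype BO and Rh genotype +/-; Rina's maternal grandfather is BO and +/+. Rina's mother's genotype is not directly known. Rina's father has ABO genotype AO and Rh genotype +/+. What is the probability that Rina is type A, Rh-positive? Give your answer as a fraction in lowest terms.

1/4

Rina's mother's ABO genotype from BO × BO: 1/4 BB, 1/2 BO, 1/4 OO.
Crossing each possibility with the father AO and summing P(type A): 1/4·0 + 1/2·1/4 + 1/4·1/2 = 1/4.
Similarly for Rh via the mother's Rh distribution: P(Rh+) = 1.
Independent loci: 1/4 × 1 = 1/4.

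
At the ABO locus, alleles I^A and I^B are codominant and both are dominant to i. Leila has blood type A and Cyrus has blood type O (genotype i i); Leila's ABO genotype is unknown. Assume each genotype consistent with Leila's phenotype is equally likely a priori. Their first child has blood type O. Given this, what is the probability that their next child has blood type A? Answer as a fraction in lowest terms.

1/2

Possible genotypes: Leila ∈ {I^A I^A, I^A i}; Cyrus ∈ {i i}.
Weight each parental genotype pair by prior × P(type-O child):
  I^A i × i i: posterior weight 1; P(next child type A) = 1/2.
Weighted sum = 1/2.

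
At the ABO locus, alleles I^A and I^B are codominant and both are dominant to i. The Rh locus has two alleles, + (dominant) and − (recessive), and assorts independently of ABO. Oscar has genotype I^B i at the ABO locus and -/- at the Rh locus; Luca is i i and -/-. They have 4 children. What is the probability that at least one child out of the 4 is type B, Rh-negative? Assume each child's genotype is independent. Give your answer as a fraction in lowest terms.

15/16

ABO cross I^B i × i i → 1/2 O, 1/2 B.
Rh cross -/- × -/- → 1 Rh-; so P(type B, Rh-negative) = 1/2 × 1 = 1/2 per child.
P(none) = (1/2)^4 = 1/16; P(at least one) = 1 − 1/16 = 15/16.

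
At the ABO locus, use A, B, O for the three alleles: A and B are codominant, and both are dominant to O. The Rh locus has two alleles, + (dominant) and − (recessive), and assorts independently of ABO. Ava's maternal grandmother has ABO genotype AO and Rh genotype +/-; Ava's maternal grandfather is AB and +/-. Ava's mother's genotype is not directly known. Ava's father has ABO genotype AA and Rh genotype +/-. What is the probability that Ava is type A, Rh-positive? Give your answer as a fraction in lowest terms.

9/16

Ava's mother's ABO genotype from AO × AB: 1/4 AA, 1/4 AB, 1/4 AO, 1/4 BO.
Crossing each possibility with the father AA and summing P(type A): 1/4·1 + 1/4·1/2 + 1/4·1 + 1/4·1/2 = 3/4.
Similarly for Rh via the mother's Rh distribution: P(Rh+) = 3/4.
Independent loci: 3/4 × 3/4 = 9/16.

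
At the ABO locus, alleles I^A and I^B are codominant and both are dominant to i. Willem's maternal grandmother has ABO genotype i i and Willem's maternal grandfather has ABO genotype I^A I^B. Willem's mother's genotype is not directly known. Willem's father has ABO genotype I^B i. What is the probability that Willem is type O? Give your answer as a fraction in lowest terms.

Willem's mother's ABO genotype from i i × I^A I^B: 1/2 I^A i, 1/2 I^B i.
Crossing each possibility with the father I^B i and summing P(type O): 1/2·1/4 + 1/2·1/4 = 1/4.

1/4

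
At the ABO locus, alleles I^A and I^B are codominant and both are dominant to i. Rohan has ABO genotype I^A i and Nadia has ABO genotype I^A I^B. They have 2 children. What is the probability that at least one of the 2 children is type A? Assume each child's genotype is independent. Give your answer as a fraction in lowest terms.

3/4

ABO cross I^A i × I^A I^B → 1/2 A, 1/4 B, 1/4 AB.
So P(type A) = 1/2 per child.
P(none) = (1/2)^2 = 1/4; P(at least one) = 1 − 1/4 = 3/4.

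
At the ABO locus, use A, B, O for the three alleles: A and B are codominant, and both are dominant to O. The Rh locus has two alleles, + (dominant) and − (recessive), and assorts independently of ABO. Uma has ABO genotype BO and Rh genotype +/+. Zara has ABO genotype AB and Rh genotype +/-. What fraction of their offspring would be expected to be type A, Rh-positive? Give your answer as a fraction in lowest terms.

ABO cross BO × AB → offspring phenotypes: 1/4 A, 1/2 B, 1/4 AB.
Rh cross +/+ × +/- → 1 Rh+.
Independent loci: P(type A, Rh-positive) = 1/4 × 1 = 1/4.

1/4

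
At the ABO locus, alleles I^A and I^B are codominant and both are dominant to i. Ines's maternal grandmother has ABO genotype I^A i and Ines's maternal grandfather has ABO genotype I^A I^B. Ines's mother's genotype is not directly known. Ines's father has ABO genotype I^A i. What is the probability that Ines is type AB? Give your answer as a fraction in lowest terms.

Ines's mother's ABO genotype from I^A i × I^A I^B: 1/4 I^A I^A, 1/4 I^A I^B, 1/4 I^A i, 1/4 I^B i.
Crossing each possibility with the father I^A i and summing P(type AB): 1/4·0 + 1/4·1/4 + 1/4·0 + 1/4·1/4 = 1/8.

1/8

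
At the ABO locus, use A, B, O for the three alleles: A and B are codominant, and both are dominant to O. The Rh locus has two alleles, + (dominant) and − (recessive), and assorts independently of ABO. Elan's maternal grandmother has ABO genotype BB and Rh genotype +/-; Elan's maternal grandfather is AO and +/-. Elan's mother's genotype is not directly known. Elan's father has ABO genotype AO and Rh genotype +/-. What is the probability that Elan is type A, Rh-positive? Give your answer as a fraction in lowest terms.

Elan's mother's ABO genotype from BB × AO: 1/2 AB, 1/2 BO.
Crossing each possibility with the father AO and summing P(type A): 1/2·1/2 + 1/2·1/4 = 3/8.
Similarly for Rh via the mother's Rh distribution: P(Rh+) = 3/4.
Independent loci: 3/8 × 3/4 = 9/32.

9/32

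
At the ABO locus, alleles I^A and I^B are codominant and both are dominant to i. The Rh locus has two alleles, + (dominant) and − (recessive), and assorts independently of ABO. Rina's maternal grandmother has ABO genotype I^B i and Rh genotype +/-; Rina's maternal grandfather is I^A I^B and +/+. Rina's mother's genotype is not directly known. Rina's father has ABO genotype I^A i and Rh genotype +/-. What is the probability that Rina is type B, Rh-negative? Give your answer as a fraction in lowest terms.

1/32

Rina's mother's ABO genotype from I^B i × I^A I^B: 1/4 I^A I^B, 1/4 I^A i, 1/4 I^B I^B, 1/4 I^B i.
Crossing each possibility with the father I^A i and summing P(type B): 1/4·1/4 + 1/4·0 + 1/4·1/2 + 1/4·1/4 = 1/4.
Similarly for Rh via the mother's Rh distribution: P(Rh-) = 1/8.
Independent loci: 1/4 × 1/8 = 1/32.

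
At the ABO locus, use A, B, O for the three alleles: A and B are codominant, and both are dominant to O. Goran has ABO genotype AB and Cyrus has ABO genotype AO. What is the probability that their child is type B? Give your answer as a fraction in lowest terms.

ABO cross AB × AO → offspring phenotypes: 1/2 A, 1/4 B, 1/4 AB.
So P(type B) = 1/4.

1/4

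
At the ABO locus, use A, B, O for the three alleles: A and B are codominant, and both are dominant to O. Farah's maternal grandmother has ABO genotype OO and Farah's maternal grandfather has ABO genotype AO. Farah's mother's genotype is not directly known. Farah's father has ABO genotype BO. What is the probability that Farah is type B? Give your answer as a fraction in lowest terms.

Farah's mother's ABO genotype from OO × AO: 1/2 AO, 1/2 OO.
Crossing each possibility with the father BO and summing P(type B): 1/2·1/4 + 1/2·1/2 = 3/8.

3/8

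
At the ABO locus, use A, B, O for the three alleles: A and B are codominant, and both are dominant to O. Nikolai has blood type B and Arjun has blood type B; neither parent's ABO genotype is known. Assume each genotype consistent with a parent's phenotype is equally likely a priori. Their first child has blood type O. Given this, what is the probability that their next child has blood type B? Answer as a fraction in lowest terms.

3/4

Possible genotypes: Nikolai ∈ {BB, BO}; Arjun ∈ {BB, BO}.
Weight each parental genotype pair by prior × P(type-O child):
  BO × BO: posterior weight 1; P(next child type B) = 3/4.
Weighted sum = 3/4.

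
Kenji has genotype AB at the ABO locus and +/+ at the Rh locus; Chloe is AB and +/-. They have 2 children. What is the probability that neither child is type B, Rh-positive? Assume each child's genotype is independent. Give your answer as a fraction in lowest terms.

9/16

ABO cross AB × AB → 1/4 A, 1/4 B, 1/2 AB.
Rh cross +/+ × +/- → 1 Rh+; so P(type B, Rh-positive) = 1/4 × 1 = 1/4 per child.
P(not type B, Rh-positive) = 3/4 for one child; (3/4)^2 = 9/16.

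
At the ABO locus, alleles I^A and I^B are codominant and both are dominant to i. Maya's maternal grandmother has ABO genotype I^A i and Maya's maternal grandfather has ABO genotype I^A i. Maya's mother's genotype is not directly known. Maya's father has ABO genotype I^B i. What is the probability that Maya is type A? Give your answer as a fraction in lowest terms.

1/4

Maya's mother's ABO genotype from I^A i × I^A i: 1/4 I^A I^A, 1/2 I^A i, 1/4 i i.
Crossing each possibility with the father I^B i and summing P(type A): 1/4·1/2 + 1/2·1/4 + 1/4·0 = 1/4.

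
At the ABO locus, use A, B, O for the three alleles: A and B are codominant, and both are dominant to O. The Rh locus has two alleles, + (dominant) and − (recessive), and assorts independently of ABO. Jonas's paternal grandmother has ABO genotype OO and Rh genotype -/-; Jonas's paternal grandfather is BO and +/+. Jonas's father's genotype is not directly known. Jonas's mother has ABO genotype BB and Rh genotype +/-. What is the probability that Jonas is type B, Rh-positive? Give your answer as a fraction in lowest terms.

3/4

Jonas's father's ABO genotype from OO × BO: 1/2 BO, 1/2 OO.
Crossing each possibility with the mother BB and summing P(type B): 1/2·1 + 1/2·1 = 1.
Similarly for Rh via the father's Rh distribution: P(Rh+) = 3/4.
Independent loci: 1 × 3/4 = 3/4.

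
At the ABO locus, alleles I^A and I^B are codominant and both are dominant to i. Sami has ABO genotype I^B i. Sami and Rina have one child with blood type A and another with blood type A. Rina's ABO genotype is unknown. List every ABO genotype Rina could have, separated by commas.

For each candidate genotype of Rina, check whether crossing it with I^B i can produce every observed child phenotype.
  I^A I^A → possible child types {A, AB} ✓
  I^A I^B → possible child types {A, B, AB} ✓
  I^A i → possible child types {O, A, B, AB} ✓
  I^B I^B → possible child types {B} ✗
  I^B i → possible child types {O, B} ✗
  i i → possible child types {O, B} ✗

I^A I^A, I^A I^B, I^A i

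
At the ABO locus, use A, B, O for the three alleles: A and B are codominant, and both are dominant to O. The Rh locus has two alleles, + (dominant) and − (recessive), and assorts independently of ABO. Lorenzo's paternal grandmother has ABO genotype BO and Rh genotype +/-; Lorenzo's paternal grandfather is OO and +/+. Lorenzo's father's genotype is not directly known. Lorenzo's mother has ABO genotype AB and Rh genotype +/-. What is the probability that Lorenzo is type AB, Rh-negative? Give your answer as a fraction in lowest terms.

1/64

Lorenzo's father's ABO genotype from BO × OO: 1/2 BO, 1/2 OO.
Crossing each possibility with the mother AB and summing P(type AB): 1/2·1/4 + 1/2·0 = 1/8.
Similarly for Rh via the father's Rh distribution: P(Rh-) = 1/8.
Independent loci: 1/8 × 1/8 = 1/64.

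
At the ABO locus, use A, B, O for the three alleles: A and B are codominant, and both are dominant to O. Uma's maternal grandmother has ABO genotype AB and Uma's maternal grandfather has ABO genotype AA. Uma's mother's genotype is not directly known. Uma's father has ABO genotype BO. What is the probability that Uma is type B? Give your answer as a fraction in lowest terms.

Uma's mother's ABO genotype from AB × AA: 1/2 AA, 1/2 AB.
Crossing each possibility with the father BO and summing P(type B): 1/2·0 + 1/2·1/2 = 1/4.

1/4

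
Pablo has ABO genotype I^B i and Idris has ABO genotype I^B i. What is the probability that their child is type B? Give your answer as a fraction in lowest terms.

3/4

ABO cross I^B i × I^B i → offspring phenotypes: 1/4 O, 3/4 B.
So P(type B) = 3/4.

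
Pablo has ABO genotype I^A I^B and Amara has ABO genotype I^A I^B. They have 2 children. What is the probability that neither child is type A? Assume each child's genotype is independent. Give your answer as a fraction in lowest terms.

9/16

ABO cross I^A I^B × I^A I^B → 1/4 A, 1/4 B, 1/2 AB.
So P(type A) = 1/4 per child.
P(not type A) = 3/4 for one child; (3/4)^2 = 9/16.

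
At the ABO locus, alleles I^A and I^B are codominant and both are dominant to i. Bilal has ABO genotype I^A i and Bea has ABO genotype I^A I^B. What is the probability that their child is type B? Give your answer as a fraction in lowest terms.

1/4

ABO cross I^A i × I^A I^B → offspring phenotypes: 1/2 A, 1/4 B, 1/4 AB.
So P(type B) = 1/4.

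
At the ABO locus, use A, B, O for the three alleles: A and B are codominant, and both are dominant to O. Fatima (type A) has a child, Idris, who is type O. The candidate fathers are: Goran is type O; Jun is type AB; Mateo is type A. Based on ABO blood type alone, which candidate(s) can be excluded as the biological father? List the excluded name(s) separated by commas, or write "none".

A candidate is excluded only if no genotype consistent with his phenotype could produce a type O child with a type A mother.
Jun (type AB): no genotype consistent with that phenotype can produce a type-O child with a type-A mother.

Jun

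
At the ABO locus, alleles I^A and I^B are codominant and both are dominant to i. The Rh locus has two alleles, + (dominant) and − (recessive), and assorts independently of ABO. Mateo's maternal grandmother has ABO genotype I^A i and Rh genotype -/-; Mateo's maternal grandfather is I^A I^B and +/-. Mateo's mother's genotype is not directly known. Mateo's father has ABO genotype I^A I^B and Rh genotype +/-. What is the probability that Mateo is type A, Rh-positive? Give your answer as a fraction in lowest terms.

15/64

Mateo's mother's ABO genotype from I^A i × I^A I^B: 1/4 I^A I^A, 1/4 I^A I^B, 1/4 I^A i, 1/4 I^B i.
Crossing each possibility with the father I^A I^B and summing P(type A): 1/4·1/2 + 1/4·1/4 + 1/4·1/2 + 1/4·1/4 = 3/8.
Similarly for Rh via the mother's Rh distribution: P(Rh+) = 5/8.
Independent loci: 3/8 × 5/8 = 15/64.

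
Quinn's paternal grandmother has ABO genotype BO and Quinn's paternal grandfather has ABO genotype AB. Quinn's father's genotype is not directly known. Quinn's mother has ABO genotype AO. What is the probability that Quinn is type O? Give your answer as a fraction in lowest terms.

1/8

Quinn's father's ABO genotype from BO × AB: 1/4 AB, 1/4 AO, 1/4 BB, 1/4 BO.
Crossing each possibility with the mother AO and summing P(type O): 1/4·0 + 1/4·1/4 + 1/4·0 + 1/4·1/4 = 1/8.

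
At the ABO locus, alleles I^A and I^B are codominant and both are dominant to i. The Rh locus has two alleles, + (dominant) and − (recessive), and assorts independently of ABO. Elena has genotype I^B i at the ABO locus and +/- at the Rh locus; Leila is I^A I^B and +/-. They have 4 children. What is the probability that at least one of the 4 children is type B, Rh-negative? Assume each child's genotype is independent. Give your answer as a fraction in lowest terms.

ABO cross I^B i × I^A I^B → 1/4 A, 1/2 B, 1/4 AB.
Rh cross +/- × +/- → 3/4 Rh+, 1/4 Rh-; so P(type B, Rh-negative) = 1/2 × 1/4 = 1/8 per child.
P(none) = (7/8)^4 = 2401/4096; P(at least one) = 1 − 2401/4096 = 1695/4096.

1695/4096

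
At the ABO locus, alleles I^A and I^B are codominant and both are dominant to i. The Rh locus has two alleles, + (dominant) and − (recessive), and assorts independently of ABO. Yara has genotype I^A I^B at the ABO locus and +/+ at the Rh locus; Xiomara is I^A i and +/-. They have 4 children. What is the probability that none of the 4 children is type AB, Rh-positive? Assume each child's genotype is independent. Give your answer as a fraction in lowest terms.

81/256

ABO cross I^A I^B × I^A i → 1/2 A, 1/4 B, 1/4 AB.
Rh cross +/+ × +/- → 1 Rh+; so P(type AB, Rh-positive) = 1/4 × 1 = 1/4 per child.
P(not type AB, Rh-positive) = 3/4 for one child; (3/4)^4 = 81/256.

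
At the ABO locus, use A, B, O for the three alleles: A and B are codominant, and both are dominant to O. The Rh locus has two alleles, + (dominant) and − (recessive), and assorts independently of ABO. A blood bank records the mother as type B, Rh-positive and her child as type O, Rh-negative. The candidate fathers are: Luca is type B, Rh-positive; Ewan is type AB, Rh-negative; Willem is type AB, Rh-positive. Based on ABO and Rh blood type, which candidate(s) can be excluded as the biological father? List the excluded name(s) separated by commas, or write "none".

Ewan, Willem

A candidate is excluded only if no genotype consistent with his phenotype could produce a type O, Rh-negative child with a type B, Rh-positive mother.
Ewan (type AB, Rh-): no genotype consistent with that phenotype can produce a type-O Rh- child with a type-B mother.
Willem (type AB, Rh+): no genotype consistent with that phenotype can produce a type-O Rh- child with a type-B mother.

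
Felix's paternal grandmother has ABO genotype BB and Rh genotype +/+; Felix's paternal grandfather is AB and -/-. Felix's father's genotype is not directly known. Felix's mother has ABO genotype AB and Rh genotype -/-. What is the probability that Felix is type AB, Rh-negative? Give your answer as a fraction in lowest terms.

1/4

Felix's father's ABO genotype from BB × AB: 1/2 AB, 1/2 BB.
Crossing each possibility with the mother AB and summing P(type AB): 1/2·1/2 + 1/2·1/2 = 1/2.
Similarly for Rh via the father's Rh distribution: P(Rh-) = 1/2.
Independent loci: 1/2 × 1/2 = 1/4.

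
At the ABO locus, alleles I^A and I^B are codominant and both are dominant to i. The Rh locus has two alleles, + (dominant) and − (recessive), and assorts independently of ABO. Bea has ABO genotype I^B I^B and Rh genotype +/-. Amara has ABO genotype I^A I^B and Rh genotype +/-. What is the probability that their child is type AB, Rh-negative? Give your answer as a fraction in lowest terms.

ABO cross I^B I^B × I^A I^B → offspring phenotypes: 1/2 B, 1/2 AB.
Rh cross +/- × +/- → 3/4 Rh+, 1/4 Rh-.
Independent loci: P(type AB, Rh-negative) = 1/2 × 1/4 = 1/8.

1/8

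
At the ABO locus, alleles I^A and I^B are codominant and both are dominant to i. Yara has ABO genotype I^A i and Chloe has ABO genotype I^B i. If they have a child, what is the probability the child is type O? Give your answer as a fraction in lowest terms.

1/4

ABO cross I^A i × I^B i → offspring phenotypes: 1/4 O, 1/4 A, 1/4 B, 1/4 AB.
So P(type O) = 1/4.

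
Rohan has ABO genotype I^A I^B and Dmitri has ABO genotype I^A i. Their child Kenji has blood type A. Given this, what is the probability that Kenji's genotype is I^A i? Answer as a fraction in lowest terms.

1/2

Cross I^A I^B × I^A i → 1/4 I^A I^A, 1/4 I^A I^B, 1/4 I^A i, 1/4 I^B i.
Type-A genotypes among offspring: I^A I^A (1/4), I^A i (1/4); total 1/2.
P(I^A i | type A) = (1/4) / (1/2) = 1/2.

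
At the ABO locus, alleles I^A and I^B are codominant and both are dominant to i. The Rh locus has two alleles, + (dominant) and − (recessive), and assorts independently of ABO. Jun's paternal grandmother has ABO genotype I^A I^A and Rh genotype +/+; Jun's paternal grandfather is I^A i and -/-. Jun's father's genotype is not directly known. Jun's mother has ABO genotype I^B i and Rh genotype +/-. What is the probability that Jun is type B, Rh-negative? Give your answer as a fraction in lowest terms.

1/32

Jun's father's ABO genotype from I^A I^A × I^A i: 1/2 I^A I^A, 1/2 I^A i.
Crossing each possibility with the mother I^B i and summing P(type B): 1/2·0 + 1/2·1/4 = 1/8.
Similarly for Rh via the father's Rh distribution: P(Rh-) = 1/4.
Independent loci: 1/8 × 1/4 = 1/32.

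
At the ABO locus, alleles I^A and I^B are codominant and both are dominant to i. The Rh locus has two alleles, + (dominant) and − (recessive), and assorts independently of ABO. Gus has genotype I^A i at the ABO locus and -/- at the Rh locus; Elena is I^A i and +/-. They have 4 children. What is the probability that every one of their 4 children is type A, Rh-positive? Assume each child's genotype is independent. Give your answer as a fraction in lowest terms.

ABO cross I^A i × I^A i → 1/4 O, 3/4 A.
Rh cross -/- × +/- → 1/2 Rh+, 1/2 Rh-; so P(type A, Rh-positive) = 3/4 × 1/2 = 3/8 per child.
All 4 independent: (3/8)^4 = 81/4096.

81/4096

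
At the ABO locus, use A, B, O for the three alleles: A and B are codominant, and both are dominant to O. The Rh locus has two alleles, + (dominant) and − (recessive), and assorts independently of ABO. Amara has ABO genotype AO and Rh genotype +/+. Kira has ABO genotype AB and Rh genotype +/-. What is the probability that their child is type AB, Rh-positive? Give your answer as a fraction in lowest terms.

1/4

ABO cross AO × AB → offspring phenotypes: 1/2 A, 1/4 B, 1/4 AB.
Rh cross +/+ × +/- → 1 Rh+.
Independent loci: P(type AB, Rh-positive) = 1/4 × 1 = 1/4.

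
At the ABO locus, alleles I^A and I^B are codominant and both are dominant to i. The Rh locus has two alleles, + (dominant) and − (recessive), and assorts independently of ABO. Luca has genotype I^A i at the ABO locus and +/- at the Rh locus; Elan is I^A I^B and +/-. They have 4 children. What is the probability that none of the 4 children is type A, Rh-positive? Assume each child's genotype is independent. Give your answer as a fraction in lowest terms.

625/4096

ABO cross I^A i × I^A I^B → 1/2 A, 1/4 B, 1/4 AB.
Rh cross +/- × +/- → 3/4 Rh+, 1/4 Rh-; so P(type A, Rh-positive) = 1/2 × 3/4 = 3/8 per child.
P(not type A, Rh-positive) = 5/8 for one child; (5/8)^4 = 625/4096.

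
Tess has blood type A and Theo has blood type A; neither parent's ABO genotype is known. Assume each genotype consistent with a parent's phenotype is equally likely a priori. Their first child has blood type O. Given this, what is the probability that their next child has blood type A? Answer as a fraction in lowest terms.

3/4

Possible genotypes: Tess ∈ {I^A I^A, I^A i}; Theo ∈ {I^A I^A, I^A i}.
Weight each parental genotype pair by prior × P(type-O child):
  I^A i × I^A i: posterior weight 1; P(next child type A) = 3/4.
Weighted sum = 3/4.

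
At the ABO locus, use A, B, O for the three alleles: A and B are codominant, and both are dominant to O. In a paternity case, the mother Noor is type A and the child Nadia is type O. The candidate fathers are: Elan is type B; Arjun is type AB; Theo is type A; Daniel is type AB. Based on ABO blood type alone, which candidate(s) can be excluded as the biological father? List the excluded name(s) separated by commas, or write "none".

Arjun, Daniel

A candidate is excluded only if no genotype consistent with his phenotype could produce a type O child with a type A mother.
Arjun (type AB): no genotype consistent with that phenotype can produce a type-O child with a type-A mother.
Daniel (type AB): no genotype consistent with that phenotype can produce a type-O child with a type-A mother.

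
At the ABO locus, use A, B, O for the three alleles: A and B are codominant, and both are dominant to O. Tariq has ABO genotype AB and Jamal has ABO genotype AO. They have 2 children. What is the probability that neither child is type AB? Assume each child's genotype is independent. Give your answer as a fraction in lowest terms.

9/16

ABO cross AB × AO → 1/2 A, 1/4 B, 1/4 AB.
So P(type AB) = 1/4 per child.
P(not type AB) = 3/4 for one child; (3/4)^2 = 9/16.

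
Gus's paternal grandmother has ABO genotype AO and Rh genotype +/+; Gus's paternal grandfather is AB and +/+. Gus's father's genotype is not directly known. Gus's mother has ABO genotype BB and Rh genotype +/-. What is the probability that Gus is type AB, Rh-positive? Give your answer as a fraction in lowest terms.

1/2

Gus's father's ABO genotype from AO × AB: 1/4 AA, 1/4 AB, 1/4 AO, 1/4 BO.
Crossing each possibility with the mother BB and summing P(type AB): 1/4·1 + 1/4·1/2 + 1/4·1/2 + 1/4·0 = 1/2.
Similarly for Rh via the father's Rh distribution: P(Rh+) = 1.
Independent loci: 1/2 × 1 = 1/2.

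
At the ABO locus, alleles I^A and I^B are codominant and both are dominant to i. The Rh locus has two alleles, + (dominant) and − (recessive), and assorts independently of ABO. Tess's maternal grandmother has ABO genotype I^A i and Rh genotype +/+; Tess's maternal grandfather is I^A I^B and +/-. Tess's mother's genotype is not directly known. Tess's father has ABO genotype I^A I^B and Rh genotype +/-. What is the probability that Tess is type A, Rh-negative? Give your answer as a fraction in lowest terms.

Tess's mother's ABO genotype from I^A i × I^A I^B: 1/4 I^A I^A, 1/4 I^A I^B, 1/4 I^A i, 1/4 I^B i.
Crossing each possibility with the father I^A I^B and summing P(type A): 1/4·1/2 + 1/4·1/4 + 1/4·1/2 + 1/4·1/4 = 3/8.
Similarly for Rh via the mother's Rh distribution: P(Rh-) = 1/8.
Independent loci: 3/8 × 1/8 = 3/64.

3/64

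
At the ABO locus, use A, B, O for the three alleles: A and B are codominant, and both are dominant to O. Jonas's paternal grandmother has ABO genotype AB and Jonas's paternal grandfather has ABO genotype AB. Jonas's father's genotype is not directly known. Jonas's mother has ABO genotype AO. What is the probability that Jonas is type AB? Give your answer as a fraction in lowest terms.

Jonas's father's ABO genotype from AB × AB: 1/4 AA, 1/2 AB, 1/4 BB.
Crossing each possibility with the mother AO and summing P(type AB): 1/4·0 + 1/2·1/4 + 1/4·1/2 = 1/4.

1/4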